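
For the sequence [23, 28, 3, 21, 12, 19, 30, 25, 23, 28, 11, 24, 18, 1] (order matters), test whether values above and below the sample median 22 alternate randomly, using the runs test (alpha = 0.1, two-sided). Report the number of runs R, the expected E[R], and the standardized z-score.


Step 1: Compute median = 22; label A = above, B = below.
Labels in order: AABBBBAAAABABB  (n_A = 7, n_B = 7)
Step 2: Count runs R = 6.
Step 3: Under H0 (random ordering), E[R] = 2*n_A*n_B/(n_A+n_B) + 1 = 2*7*7/14 + 1 = 8.0000.
        Var[R] = 2*n_A*n_B*(2*n_A*n_B - n_A - n_B) / ((n_A+n_B)^2 * (n_A+n_B-1)) = 8232/2548 = 3.2308.
        SD[R] = 1.7974.
Step 4: Continuity-corrected z = (R + 0.5 - E[R]) / SD[R] = (6 + 0.5 - 8.0000) / 1.7974 = -0.8345.
Step 5: Two-sided p-value via normal approximation = 2*(1 - Phi(|z|)) = 0.403986.
Step 6: alpha = 0.1. fail to reject H0.

R = 6, z = -0.8345, p = 0.403986, fail to reject H0.


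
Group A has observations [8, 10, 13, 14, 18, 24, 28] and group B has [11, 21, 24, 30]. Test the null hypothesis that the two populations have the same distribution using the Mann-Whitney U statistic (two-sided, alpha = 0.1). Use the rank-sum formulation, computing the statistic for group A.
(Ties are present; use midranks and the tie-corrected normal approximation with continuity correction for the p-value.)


Step 1: Combine and sort all 11 observations; assign midranks.
sorted (value, group): (8,X), (10,X), (11,Y), (13,X), (14,X), (18,X), (21,Y), (24,X), (24,Y), (28,X), (30,Y)
ranks: 8->1, 10->2, 11->3, 13->4, 14->5, 18->6, 21->7, 24->8.5, 24->8.5, 28->10, 30->11
Step 2: Rank sum for X: R1 = 1 + 2 + 4 + 5 + 6 + 8.5 + 10 = 36.5.
Step 3: U_X = R1 - n1(n1+1)/2 = 36.5 - 7*8/2 = 36.5 - 28 = 8.5.
       U_Y = n1*n2 - U_X = 28 - 8.5 = 19.5.
Step 4: Ties are present, so use the tie-corrected normal approximation (with continuity correction) for the p-value.
Step 5: p-value = 0.343605; compare to alpha = 0.1. fail to reject H0.

U_X = 8.5, p = 0.343605, fail to reject H0 at alpha = 0.1.


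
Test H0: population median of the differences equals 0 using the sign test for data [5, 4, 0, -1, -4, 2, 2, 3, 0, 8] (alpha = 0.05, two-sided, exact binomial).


Step 1: Discard zero differences. Original n = 10; n_eff = number of nonzero differences = 8.
Nonzero differences (with sign): +5, +4, -1, -4, +2, +2, +3, +8
Step 2: Count signs: positive = 6, negative = 2.
Step 3: Under H0: P(positive) = 0.5, so the number of positives S ~ Bin(8, 0.5).
Step 4: Two-sided exact p-value = sum of Bin(8,0.5) probabilities at or below the observed probability = 0.289062.
Step 5: alpha = 0.05. fail to reject H0.

n_eff = 8, pos = 6, neg = 2, p = 0.289062, fail to reject H0.


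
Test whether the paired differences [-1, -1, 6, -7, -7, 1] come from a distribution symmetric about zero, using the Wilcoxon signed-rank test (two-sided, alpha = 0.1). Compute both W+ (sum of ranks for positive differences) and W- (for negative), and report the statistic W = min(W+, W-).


Step 1: Drop any zero differences (none here) and take |d_i|.
|d| = [1, 1, 6, 7, 7, 1]
Step 2: Midrank |d_i| (ties get averaged ranks).
ranks: |1|->2, |1|->2, |6|->4, |7|->5.5, |7|->5.5, |1|->2
Step 3: Attach original signs; sum ranks with positive sign and with negative sign.
W+ = 4 + 2 = 6
W- = 2 + 2 + 5.5 + 5.5 = 15
(Check: W+ + W- = 21 should equal n(n+1)/2 = 21.)
Step 4: Test statistic W = min(W+, W-) = 6.
Step 5: Ties in |d|, so use the tie-corrected normal approximation.
        E[W] = n(n+1)/4 = 6*7/4 = 10.5.
        Tie groups: |d|=1 (t=3), |d|=7 (t=2); sum(t^3 - t) = 30.
        Var[W] = n(n+1)(2n+1)/24 - sum(t^3-t)/48 = 546/24 - 30/48 = 22.125.
        z = (W - E[W]) / sqrt(Var[W]) = (6 - 10.5) / 4.7037 = -0.9567.
        Two-sided p = 2*Phi(z) = 0.338724.
Step 6: alpha = 0.1. fail to reject H0.

W+ = 6, W- = 15, W = min = 6, p = 0.338724, fail to reject H0.


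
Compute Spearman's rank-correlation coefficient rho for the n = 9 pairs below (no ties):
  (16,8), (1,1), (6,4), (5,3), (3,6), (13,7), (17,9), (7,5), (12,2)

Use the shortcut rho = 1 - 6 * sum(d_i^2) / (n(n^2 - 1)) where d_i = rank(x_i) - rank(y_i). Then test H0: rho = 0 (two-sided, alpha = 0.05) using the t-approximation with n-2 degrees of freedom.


Step 1: Rank x and y separately (midranks; no ties here).
rank(x): 16->8, 1->1, 6->4, 5->3, 3->2, 13->7, 17->9, 7->5, 12->6
rank(y): 8->8, 1->1, 4->4, 3->3, 6->6, 7->7, 9->9, 5->5, 2->2
Step 2: d_i = R_x(i) - R_y(i); compute d_i^2.
  (8-8)^2=0, (1-1)^2=0, (4-4)^2=0, (3-3)^2=0, (2-6)^2=16, (7-7)^2=0, (9-9)^2=0, (5-5)^2=0, (6-2)^2=16
sum(d^2) = 32.
Step 3: rho = 1 - 6*32 / (9*(9^2 - 1)) = 1 - 192/720 = 0.733333.
Step 4: Under H0, t = rho * sqrt((n-2)/(1-rho^2)) = 2.8538 ~ t(7).
Step 5: Two-sided p-value from the t-distribution with 7 df = 0.024554.
Step 6: alpha = 0.05. reject H0.

rho = 0.7333, p = 0.024554, reject H0 at alpha = 0.05.


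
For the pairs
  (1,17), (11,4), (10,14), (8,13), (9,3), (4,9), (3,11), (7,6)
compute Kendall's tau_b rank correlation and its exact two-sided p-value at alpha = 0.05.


Step 1: Enumerate the 28 unordered pairs (i,j) with i<j and classify each by sign(x_j-x_i) * sign(y_j-y_i).
  (1,2):dx=+10,dy=-13->D; (1,3):dx=+9,dy=-3->D; (1,4):dx=+7,dy=-4->D; (1,5):dx=+8,dy=-14->D
  (1,6):dx=+3,dy=-8->D; (1,7):dx=+2,dy=-6->D; (1,8):dx=+6,dy=-11->D; (2,3):dx=-1,dy=+10->D
  (2,4):dx=-3,dy=+9->D; (2,5):dx=-2,dy=-1->C; (2,6):dx=-7,dy=+5->D; (2,7):dx=-8,dy=+7->D
  (2,8):dx=-4,dy=+2->D; (3,4):dx=-2,dy=-1->C; (3,5):dx=-1,dy=-11->C; (3,6):dx=-6,dy=-5->C
  (3,7):dx=-7,dy=-3->C; (3,8):dx=-3,dy=-8->C; (4,5):dx=+1,dy=-10->D; (4,6):dx=-4,dy=-4->C
  (4,7):dx=-5,dy=-2->C; (4,8):dx=-1,dy=-7->C; (5,6):dx=-5,dy=+6->D; (5,7):dx=-6,dy=+8->D
  (5,8):dx=-2,dy=+3->D; (6,7):dx=-1,dy=+2->D; (6,8):dx=+3,dy=-3->D; (7,8):dx=+4,dy=-5->D
Step 2: C = 9, D = 19, total pairs = 28.
Step 3: tau = (C - D)/(n(n-1)/2) = (9 - 19)/28 = -0.357143.
Step 4: Exact two-sided p-value (enumerate n! = 40320 permutations of y under H0): p = 0.275099.
Step 5: alpha = 0.05. fail to reject H0.

tau_b = -0.3571 (C=9, D=19), p = 0.275099, fail to reject H0.


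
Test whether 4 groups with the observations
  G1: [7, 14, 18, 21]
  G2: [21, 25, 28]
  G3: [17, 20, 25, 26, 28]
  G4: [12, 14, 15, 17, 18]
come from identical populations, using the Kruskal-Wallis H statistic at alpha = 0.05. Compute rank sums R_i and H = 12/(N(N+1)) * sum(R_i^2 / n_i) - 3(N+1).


Step 1: Combine all N = 17 observations and assign midranks.
sorted (value, group, rank): (7,G1,1), (12,G4,2), (14,G1,3.5), (14,G4,3.5), (15,G4,5), (17,G3,6.5), (17,G4,6.5), (18,G1,8.5), (18,G4,8.5), (20,G3,10), (21,G1,11.5), (21,G2,11.5), (25,G2,13.5), (25,G3,13.5), (26,G3,15), (28,G2,16.5), (28,G3,16.5)
Step 2: Sum ranks within each group.
R_1 = 24.5 (n_1 = 4)
R_2 = 41.5 (n_2 = 3)
R_3 = 61.5 (n_3 = 5)
R_4 = 25.5 (n_4 = 5)
Step 3: H = 12/(N(N+1)) * sum(R_i^2/n_i) - 3(N+1)
     = 12/(17*18) * (24.5^2/4 + 41.5^2/3 + 61.5^2/5 + 25.5^2/5) - 3*18
     = 0.039216 * 1610.65 - 54
     = 9.162582.
Step 4: Ties present; correction factor C = 1 - 36/(17^3 - 17) = 0.992647. Corrected H = 9.162582 / 0.992647 = 9.230453.
Step 5: Under H0, H ~ chi^2(3); p-value = 0.026379.
Step 6: alpha = 0.05. reject H0.

H = 9.2305, df = 3, p = 0.026379, reject H0.


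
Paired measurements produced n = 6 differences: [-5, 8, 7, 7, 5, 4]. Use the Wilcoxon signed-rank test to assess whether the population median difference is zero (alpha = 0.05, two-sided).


Step 1: Drop any zero differences (none here) and take |d_i|.
|d| = [5, 8, 7, 7, 5, 4]
Step 2: Midrank |d_i| (ties get averaged ranks).
ranks: |5|->2.5, |8|->6, |7|->4.5, |7|->4.5, |5|->2.5, |4|->1
Step 3: Attach original signs; sum ranks with positive sign and with negative sign.
W+ = 6 + 4.5 + 4.5 + 2.5 + 1 = 18.5
W- = 2.5 = 2.5
(Check: W+ + W- = 21 should equal n(n+1)/2 = 21.)
Step 4: Test statistic W = min(W+, W-) = 2.5.
Step 5: Ties in |d|, so use the tie-corrected normal approximation.
        E[W] = n(n+1)/4 = 6*7/4 = 10.5.
        Tie groups: |d|=5 (t=2), |d|=7 (t=2); sum(t^3 - t) = 12.
        Var[W] = n(n+1)(2n+1)/24 - sum(t^3-t)/48 = 546/24 - 12/48 = 22.5.
        z = (W - E[W]) / sqrt(Var[W]) = (2.5 - 10.5) / 4.7434 = -1.6865.
        Two-sided p = 2*Phi(z) = 0.091690.
Step 6: alpha = 0.05. fail to reject H0.

W+ = 18.5, W- = 2.5, W = min = 2.5, p = 0.091690, fail to reject H0.


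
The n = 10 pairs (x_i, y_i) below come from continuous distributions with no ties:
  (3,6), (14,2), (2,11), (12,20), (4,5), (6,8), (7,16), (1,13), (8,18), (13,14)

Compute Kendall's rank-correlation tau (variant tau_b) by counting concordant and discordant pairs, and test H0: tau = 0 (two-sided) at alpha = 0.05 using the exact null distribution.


Step 1: Enumerate the 45 unordered pairs (i,j) with i<j and classify each by sign(x_j-x_i) * sign(y_j-y_i).
  (1,2):dx=+11,dy=-4->D; (1,3):dx=-1,dy=+5->D; (1,4):dx=+9,dy=+14->C; (1,5):dx=+1,dy=-1->D
  (1,6):dx=+3,dy=+2->C; (1,7):dx=+4,dy=+10->C; (1,8):dx=-2,dy=+7->D; (1,9):dx=+5,dy=+12->C
  (1,10):dx=+10,dy=+8->C; (2,3):dx=-12,dy=+9->D; (2,4):dx=-2,dy=+18->D; (2,5):dx=-10,dy=+3->D
  (2,6):dx=-8,dy=+6->D; (2,7):dx=-7,dy=+14->D; (2,8):dx=-13,dy=+11->D; (2,9):dx=-6,dy=+16->D
  (2,10):dx=-1,dy=+12->D; (3,4):dx=+10,dy=+9->C; (3,5):dx=+2,dy=-6->D; (3,6):dx=+4,dy=-3->D
  (3,7):dx=+5,dy=+5->C; (3,8):dx=-1,dy=+2->D; (3,9):dx=+6,dy=+7->C; (3,10):dx=+11,dy=+3->C
  (4,5):dx=-8,dy=-15->C; (4,6):dx=-6,dy=-12->C; (4,7):dx=-5,dy=-4->C; (4,8):dx=-11,dy=-7->C
  (4,9):dx=-4,dy=-2->C; (4,10):dx=+1,dy=-6->D; (5,6):dx=+2,dy=+3->C; (5,7):dx=+3,dy=+11->C
  (5,8):dx=-3,dy=+8->D; (5,9):dx=+4,dy=+13->C; (5,10):dx=+9,dy=+9->C; (6,7):dx=+1,dy=+8->C
  (6,8):dx=-5,dy=+5->D; (6,9):dx=+2,dy=+10->C; (6,10):dx=+7,dy=+6->C; (7,8):dx=-6,dy=-3->C
  (7,9):dx=+1,dy=+2->C; (7,10):dx=+6,dy=-2->D; (8,9):dx=+7,dy=+5->C; (8,10):dx=+12,dy=+1->C
  (9,10):dx=+5,dy=-4->D
Step 2: C = 25, D = 20, total pairs = 45.
Step 3: tau = (C - D)/(n(n-1)/2) = (25 - 20)/45 = 0.111111.
Step 4: Exact two-sided p-value (enumerate n! = 3628800 permutations of y under H0): p = 0.727490.
Step 5: alpha = 0.05. fail to reject H0.

tau_b = 0.1111 (C=25, D=20), p = 0.727490, fail to reject H0.


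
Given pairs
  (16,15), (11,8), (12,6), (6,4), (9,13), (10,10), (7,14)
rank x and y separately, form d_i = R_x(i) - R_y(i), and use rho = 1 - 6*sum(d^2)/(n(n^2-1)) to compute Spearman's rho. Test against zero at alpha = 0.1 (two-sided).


Step 1: Rank x and y separately (midranks; no ties here).
rank(x): 16->7, 11->5, 12->6, 6->1, 9->3, 10->4, 7->2
rank(y): 15->7, 8->3, 6->2, 4->1, 13->5, 10->4, 14->6
Step 2: d_i = R_x(i) - R_y(i); compute d_i^2.
  (7-7)^2=0, (5-3)^2=4, (6-2)^2=16, (1-1)^2=0, (3-5)^2=4, (4-4)^2=0, (2-6)^2=16
sum(d^2) = 40.
Step 3: rho = 1 - 6*40 / (7*(7^2 - 1)) = 1 - 240/336 = 0.285714.
Step 4: Under H0, t = rho * sqrt((n-2)/(1-rho^2)) = 0.6667 ~ t(5).
Step 5: Two-sided p-value from the t-distribution with 5 df = 0.534509.
Step 6: alpha = 0.1. fail to reject H0.

rho = 0.2857, p = 0.534509, fail to reject H0 at alpha = 0.1.


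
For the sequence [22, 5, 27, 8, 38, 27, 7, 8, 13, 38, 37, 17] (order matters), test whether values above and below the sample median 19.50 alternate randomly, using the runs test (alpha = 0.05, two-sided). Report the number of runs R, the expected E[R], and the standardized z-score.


Step 1: Compute median = 19.50; label A = above, B = below.
Labels in order: ABABAABBBAAB  (n_A = 6, n_B = 6)
Step 2: Count runs R = 8.
Step 3: Under H0 (random ordering), E[R] = 2*n_A*n_B/(n_A+n_B) + 1 = 2*6*6/12 + 1 = 7.0000.
        Var[R] = 2*n_A*n_B*(2*n_A*n_B - n_A - n_B) / ((n_A+n_B)^2 * (n_A+n_B-1)) = 4320/1584 = 2.7273.
        SD[R] = 1.6514.
Step 4: Continuity-corrected z = (R - 0.5 - E[R]) / SD[R] = (8 - 0.5 - 7.0000) / 1.6514 = 0.3028.
Step 5: Two-sided p-value via normal approximation = 2*(1 - Phi(|z|)) = 0.762069.
Step 6: alpha = 0.05. fail to reject H0.

R = 8, z = 0.3028, p = 0.762069, fail to reject H0.


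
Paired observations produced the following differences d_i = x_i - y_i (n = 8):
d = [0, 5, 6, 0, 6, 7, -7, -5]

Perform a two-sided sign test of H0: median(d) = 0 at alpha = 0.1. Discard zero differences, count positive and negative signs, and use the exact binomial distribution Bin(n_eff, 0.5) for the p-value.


Step 1: Discard zero differences. Original n = 8; n_eff = number of nonzero differences = 6.
Nonzero differences (with sign): +5, +6, +6, +7, -7, -5
Step 2: Count signs: positive = 4, negative = 2.
Step 3: Under H0: P(positive) = 0.5, so the number of positives S ~ Bin(6, 0.5).
Step 4: Two-sided exact p-value = sum of Bin(6,0.5) probabilities at or below the observed probability = 0.687500.
Step 5: alpha = 0.1. fail to reject H0.

n_eff = 6, pos = 4, neg = 2, p = 0.687500, fail to reject H0.


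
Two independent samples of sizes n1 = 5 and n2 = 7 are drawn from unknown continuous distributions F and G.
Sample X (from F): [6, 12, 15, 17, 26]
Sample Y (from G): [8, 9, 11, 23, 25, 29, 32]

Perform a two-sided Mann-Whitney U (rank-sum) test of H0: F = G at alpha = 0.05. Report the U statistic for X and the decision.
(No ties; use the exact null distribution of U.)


Step 1: Combine and sort all 12 observations; assign midranks.
sorted (value, group): (6,X), (8,Y), (9,Y), (11,Y), (12,X), (15,X), (17,X), (23,Y), (25,Y), (26,X), (29,Y), (32,Y)
ranks: 6->1, 8->2, 9->3, 11->4, 12->5, 15->6, 17->7, 23->8, 25->9, 26->10, 29->11, 32->12
Step 2: Rank sum for X: R1 = 1 + 5 + 6 + 7 + 10 = 29.
Step 3: U_X = R1 - n1(n1+1)/2 = 29 - 5*6/2 = 29 - 15 = 14.
       U_Y = n1*n2 - U_X = 35 - 14 = 21.
Step 4: No ties, so the exact null distribution of U (based on enumerating the C(12,5) = 792 equally likely rank assignments) gives the two-sided p-value.
Step 5: p-value = 0.638889; compare to alpha = 0.05. fail to reject H0.

U_X = 14, p = 0.638889, fail to reject H0 at alpha = 0.05.


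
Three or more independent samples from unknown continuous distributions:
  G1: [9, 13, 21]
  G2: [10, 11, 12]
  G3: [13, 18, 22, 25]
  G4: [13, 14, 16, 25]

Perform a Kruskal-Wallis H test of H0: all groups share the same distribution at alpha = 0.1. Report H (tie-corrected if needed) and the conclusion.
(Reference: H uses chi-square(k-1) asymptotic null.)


Step 1: Combine all N = 14 observations and assign midranks.
sorted (value, group, rank): (9,G1,1), (10,G2,2), (11,G2,3), (12,G2,4), (13,G1,6), (13,G3,6), (13,G4,6), (14,G4,8), (16,G4,9), (18,G3,10), (21,G1,11), (22,G3,12), (25,G3,13.5), (25,G4,13.5)
Step 2: Sum ranks within each group.
R_1 = 18 (n_1 = 3)
R_2 = 9 (n_2 = 3)
R_3 = 41.5 (n_3 = 4)
R_4 = 36.5 (n_4 = 4)
Step 3: H = 12/(N(N+1)) * sum(R_i^2/n_i) - 3(N+1)
     = 12/(14*15) * (18^2/3 + 9^2/3 + 41.5^2/4 + 36.5^2/4) - 3*15
     = 0.057143 * 898.625 - 45
     = 6.350000.
Step 4: Ties present; correction factor C = 1 - 30/(14^3 - 14) = 0.989011. Corrected H = 6.350000 / 0.989011 = 6.420556.
Step 5: Under H0, H ~ chi^2(3); p-value = 0.092849.
Step 6: alpha = 0.1. reject H0.

H = 6.4206, df = 3, p = 0.092849, reject H0.


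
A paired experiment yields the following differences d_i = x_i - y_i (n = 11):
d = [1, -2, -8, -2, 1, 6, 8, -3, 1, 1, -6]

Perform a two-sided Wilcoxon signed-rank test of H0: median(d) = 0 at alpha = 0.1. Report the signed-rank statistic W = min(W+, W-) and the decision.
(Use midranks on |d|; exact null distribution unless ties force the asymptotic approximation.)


Step 1: Drop any zero differences (none here) and take |d_i|.
|d| = [1, 2, 8, 2, 1, 6, 8, 3, 1, 1, 6]
Step 2: Midrank |d_i| (ties get averaged ranks).
ranks: |1|->2.5, |2|->5.5, |8|->10.5, |2|->5.5, |1|->2.5, |6|->8.5, |8|->10.5, |3|->7, |1|->2.5, |1|->2.5, |6|->8.5
Step 3: Attach original signs; sum ranks with positive sign and with negative sign.
W+ = 2.5 + 2.5 + 8.5 + 10.5 + 2.5 + 2.5 = 29
W- = 5.5 + 10.5 + 5.5 + 7 + 8.5 = 37
(Check: W+ + W- = 66 should equal n(n+1)/2 = 66.)
Step 4: Test statistic W = min(W+, W-) = 29.
Step 5: Ties in |d|, so use the tie-corrected normal approximation.
        E[W] = n(n+1)/4 = 11*12/4 = 33.
        Tie groups: |d|=1 (t=4), |d|=2 (t=2), |d|=6 (t=2), |d|=8 (t=2); sum(t^3 - t) = 78.
        Var[W] = n(n+1)(2n+1)/24 - sum(t^3-t)/48 = 3036/24 - 78/48 = 124.875.
        z = (W - E[W]) / sqrt(Var[W]) = (29 - 33) / 11.1747 = -0.3579.
        Two-sided p = 2*Phi(z) = 0.720381.
Step 6: alpha = 0.1. fail to reject H0.

W+ = 29, W- = 37, W = min = 29, p = 0.720381, fail to reject H0.


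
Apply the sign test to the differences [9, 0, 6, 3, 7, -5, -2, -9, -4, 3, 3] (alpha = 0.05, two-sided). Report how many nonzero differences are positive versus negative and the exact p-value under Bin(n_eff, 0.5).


Step 1: Discard zero differences. Original n = 11; n_eff = number of nonzero differences = 10.
Nonzero differences (with sign): +9, +6, +3, +7, -5, -2, -9, -4, +3, +3
Step 2: Count signs: positive = 6, negative = 4.
Step 3: Under H0: P(positive) = 0.5, so the number of positives S ~ Bin(10, 0.5).
Step 4: Two-sided exact p-value = sum of Bin(10,0.5) probabilities at or below the observed probability = 0.753906.
Step 5: alpha = 0.05. fail to reject H0.

n_eff = 10, pos = 6, neg = 4, p = 0.753906, fail to reject H0.


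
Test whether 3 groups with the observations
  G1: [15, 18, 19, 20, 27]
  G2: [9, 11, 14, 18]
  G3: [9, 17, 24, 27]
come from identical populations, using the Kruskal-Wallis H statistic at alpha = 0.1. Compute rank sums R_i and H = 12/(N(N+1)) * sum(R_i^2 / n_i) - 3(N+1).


Step 1: Combine all N = 13 observations and assign midranks.
sorted (value, group, rank): (9,G2,1.5), (9,G3,1.5), (11,G2,3), (14,G2,4), (15,G1,5), (17,G3,6), (18,G1,7.5), (18,G2,7.5), (19,G1,9), (20,G1,10), (24,G3,11), (27,G1,12.5), (27,G3,12.5)
Step 2: Sum ranks within each group.
R_1 = 44 (n_1 = 5)
R_2 = 16 (n_2 = 4)
R_3 = 31 (n_3 = 4)
Step 3: H = 12/(N(N+1)) * sum(R_i^2/n_i) - 3(N+1)
     = 12/(13*14) * (44^2/5 + 16^2/4 + 31^2/4) - 3*14
     = 0.065934 * 691.45 - 42
     = 3.590110.
Step 4: Ties present; correction factor C = 1 - 18/(13^3 - 13) = 0.991758. Corrected H = 3.590110 / 0.991758 = 3.619945.
Step 5: Under H0, H ~ chi^2(2); p-value = 0.163659.
Step 6: alpha = 0.1. fail to reject H0.

H = 3.6199, df = 2, p = 0.163659, fail to reject H0.


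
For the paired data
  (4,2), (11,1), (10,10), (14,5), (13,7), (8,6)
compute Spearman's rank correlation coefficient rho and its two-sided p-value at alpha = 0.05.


Step 1: Rank x and y separately (midranks; no ties here).
rank(x): 4->1, 11->4, 10->3, 14->6, 13->5, 8->2
rank(y): 2->2, 1->1, 10->6, 5->3, 7->5, 6->4
Step 2: d_i = R_x(i) - R_y(i); compute d_i^2.
  (1-2)^2=1, (4-1)^2=9, (3-6)^2=9, (6-3)^2=9, (5-5)^2=0, (2-4)^2=4
sum(d^2) = 32.
Step 3: rho = 1 - 6*32 / (6*(6^2 - 1)) = 1 - 192/210 = 0.085714.
Step 4: Under H0, t = rho * sqrt((n-2)/(1-rho^2)) = 0.1721 ~ t(4).
Step 5: Two-sided p-value from the t-distribution with 4 df = 0.871743.
Step 6: alpha = 0.05. fail to reject H0.

rho = 0.0857, p = 0.871743, fail to reject H0 at alpha = 0.05.


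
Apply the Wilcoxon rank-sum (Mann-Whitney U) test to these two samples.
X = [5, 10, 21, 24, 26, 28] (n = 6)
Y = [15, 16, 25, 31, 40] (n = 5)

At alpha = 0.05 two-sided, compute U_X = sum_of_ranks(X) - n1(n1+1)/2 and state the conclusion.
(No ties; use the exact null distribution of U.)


Step 1: Combine and sort all 11 observations; assign midranks.
sorted (value, group): (5,X), (10,X), (15,Y), (16,Y), (21,X), (24,X), (25,Y), (26,X), (28,X), (31,Y), (40,Y)
ranks: 5->1, 10->2, 15->3, 16->4, 21->5, 24->6, 25->7, 26->8, 28->9, 31->10, 40->11
Step 2: Rank sum for X: R1 = 1 + 2 + 5 + 6 + 8 + 9 = 31.
Step 3: U_X = R1 - n1(n1+1)/2 = 31 - 6*7/2 = 31 - 21 = 10.
       U_Y = n1*n2 - U_X = 30 - 10 = 20.
Step 4: No ties, so the exact null distribution of U (based on enumerating the C(11,6) = 462 equally likely rank assignments) gives the two-sided p-value.
Step 5: p-value = 0.428571; compare to alpha = 0.05. fail to reject H0.

U_X = 10, p = 0.428571, fail to reject H0 at alpha = 0.05.


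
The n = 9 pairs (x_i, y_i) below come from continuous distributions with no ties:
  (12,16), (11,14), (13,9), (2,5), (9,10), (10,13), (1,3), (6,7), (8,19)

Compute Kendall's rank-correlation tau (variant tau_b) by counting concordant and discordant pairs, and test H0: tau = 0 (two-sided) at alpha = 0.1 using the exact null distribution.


Step 1: Enumerate the 36 unordered pairs (i,j) with i<j and classify each by sign(x_j-x_i) * sign(y_j-y_i).
  (1,2):dx=-1,dy=-2->C; (1,3):dx=+1,dy=-7->D; (1,4):dx=-10,dy=-11->C; (1,5):dx=-3,dy=-6->C
  (1,6):dx=-2,dy=-3->C; (1,7):dx=-11,dy=-13->C; (1,8):dx=-6,dy=-9->C; (1,9):dx=-4,dy=+3->D
  (2,3):dx=+2,dy=-5->D; (2,4):dx=-9,dy=-9->C; (2,5):dx=-2,dy=-4->C; (2,6):dx=-1,dy=-1->C
  (2,7):dx=-10,dy=-11->C; (2,8):dx=-5,dy=-7->C; (2,9):dx=-3,dy=+5->D; (3,4):dx=-11,dy=-4->C
  (3,5):dx=-4,dy=+1->D; (3,6):dx=-3,dy=+4->D; (3,7):dx=-12,dy=-6->C; (3,8):dx=-7,dy=-2->C
  (3,9):dx=-5,dy=+10->D; (4,5):dx=+7,dy=+5->C; (4,6):dx=+8,dy=+8->C; (4,7):dx=-1,dy=-2->C
  (4,8):dx=+4,dy=+2->C; (4,9):dx=+6,dy=+14->C; (5,6):dx=+1,dy=+3->C; (5,7):dx=-8,dy=-7->C
  (5,8):dx=-3,dy=-3->C; (5,9):dx=-1,dy=+9->D; (6,7):dx=-9,dy=-10->C; (6,8):dx=-4,dy=-6->C
  (6,9):dx=-2,dy=+6->D; (7,8):dx=+5,dy=+4->C; (7,9):dx=+7,dy=+16->C; (8,9):dx=+2,dy=+12->C
Step 2: C = 27, D = 9, total pairs = 36.
Step 3: tau = (C - D)/(n(n-1)/2) = (27 - 9)/36 = 0.500000.
Step 4: Exact two-sided p-value (enumerate n! = 362880 permutations of y under H0): p = 0.075176.
Step 5: alpha = 0.1. reject H0.

tau_b = 0.5000 (C=27, D=9), p = 0.075176, reject H0.


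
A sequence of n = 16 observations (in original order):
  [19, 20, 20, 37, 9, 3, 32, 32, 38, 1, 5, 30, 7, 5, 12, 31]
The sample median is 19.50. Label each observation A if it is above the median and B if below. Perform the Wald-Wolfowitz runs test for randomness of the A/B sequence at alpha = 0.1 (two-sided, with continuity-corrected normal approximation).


Step 1: Compute median = 19.50; label A = above, B = below.
Labels in order: BAAABBAAABBABBBA  (n_A = 8, n_B = 8)
Step 2: Count runs R = 8.
Step 3: Under H0 (random ordering), E[R] = 2*n_A*n_B/(n_A+n_B) + 1 = 2*8*8/16 + 1 = 9.0000.
        Var[R] = 2*n_A*n_B*(2*n_A*n_B - n_A - n_B) / ((n_A+n_B)^2 * (n_A+n_B-1)) = 14336/3840 = 3.7333.
        SD[R] = 1.9322.
Step 4: Continuity-corrected z = (R + 0.5 - E[R]) / SD[R] = (8 + 0.5 - 9.0000) / 1.9322 = -0.2588.
Step 5: Two-sided p-value via normal approximation = 2*(1 - Phi(|z|)) = 0.795809.
Step 6: alpha = 0.1. fail to reject H0.

R = 8, z = -0.2588, p = 0.795809, fail to reject H0.


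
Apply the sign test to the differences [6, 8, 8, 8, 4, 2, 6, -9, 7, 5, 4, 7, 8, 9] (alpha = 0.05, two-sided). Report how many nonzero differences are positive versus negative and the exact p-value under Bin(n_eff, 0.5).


Step 1: Discard zero differences. Original n = 14; n_eff = number of nonzero differences = 14.
Nonzero differences (with sign): +6, +8, +8, +8, +4, +2, +6, -9, +7, +5, +4, +7, +8, +9
Step 2: Count signs: positive = 13, negative = 1.
Step 3: Under H0: P(positive) = 0.5, so the number of positives S ~ Bin(14, 0.5).
Step 4: Two-sided exact p-value = sum of Bin(14,0.5) probabilities at or below the observed probability = 0.001831.
Step 5: alpha = 0.05. reject H0.

n_eff = 14, pos = 13, neg = 1, p = 0.001831, reject H0.


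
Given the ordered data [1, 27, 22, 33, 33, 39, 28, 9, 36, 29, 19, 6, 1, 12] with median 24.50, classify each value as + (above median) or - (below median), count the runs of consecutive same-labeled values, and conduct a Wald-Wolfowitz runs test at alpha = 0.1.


Step 1: Compute median = 24.50; label A = above, B = below.
Labels in order: BABAAAABAABBBB  (n_A = 7, n_B = 7)
Step 2: Count runs R = 7.
Step 3: Under H0 (random ordering), E[R] = 2*n_A*n_B/(n_A+n_B) + 1 = 2*7*7/14 + 1 = 8.0000.
        Var[R] = 2*n_A*n_B*(2*n_A*n_B - n_A - n_B) / ((n_A+n_B)^2 * (n_A+n_B-1)) = 8232/2548 = 3.2308.
        SD[R] = 1.7974.
Step 4: Continuity-corrected z = (R + 0.5 - E[R]) / SD[R] = (7 + 0.5 - 8.0000) / 1.7974 = -0.2782.
Step 5: Two-sided p-value via normal approximation = 2*(1 - Phi(|z|)) = 0.780879.
Step 6: alpha = 0.1. fail to reject H0.

R = 7, z = -0.2782, p = 0.780879, fail to reject H0.


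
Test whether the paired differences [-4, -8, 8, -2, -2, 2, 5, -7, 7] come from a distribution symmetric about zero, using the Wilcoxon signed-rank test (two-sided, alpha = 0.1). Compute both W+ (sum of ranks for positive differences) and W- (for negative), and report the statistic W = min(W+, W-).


Step 1: Drop any zero differences (none here) and take |d_i|.
|d| = [4, 8, 8, 2, 2, 2, 5, 7, 7]
Step 2: Midrank |d_i| (ties get averaged ranks).
ranks: |4|->4, |8|->8.5, |8|->8.5, |2|->2, |2|->2, |2|->2, |5|->5, |7|->6.5, |7|->6.5
Step 3: Attach original signs; sum ranks with positive sign and with negative sign.
W+ = 8.5 + 2 + 5 + 6.5 = 22
W- = 4 + 8.5 + 2 + 2 + 6.5 = 23
(Check: W+ + W- = 45 should equal n(n+1)/2 = 45.)
Step 4: Test statistic W = min(W+, W-) = 22.
Step 5: Ties in |d|, so use the tie-corrected normal approximation.
        E[W] = n(n+1)/4 = 9*10/4 = 22.5.
        Tie groups: |d|=2 (t=3), |d|=7 (t=2), |d|=8 (t=2); sum(t^3 - t) = 36.
        Var[W] = n(n+1)(2n+1)/24 - sum(t^3-t)/48 = 1710/24 - 36/48 = 70.5.
        z = (W - E[W]) / sqrt(Var[W]) = (22 - 22.5) / 8.3964 = -0.0595.
        Two-sided p = 2*Phi(z) = 0.952515.
Step 6: alpha = 0.1. fail to reject H0.

W+ = 22, W- = 23, W = min = 22, p = 0.952515, fail to reject H0.


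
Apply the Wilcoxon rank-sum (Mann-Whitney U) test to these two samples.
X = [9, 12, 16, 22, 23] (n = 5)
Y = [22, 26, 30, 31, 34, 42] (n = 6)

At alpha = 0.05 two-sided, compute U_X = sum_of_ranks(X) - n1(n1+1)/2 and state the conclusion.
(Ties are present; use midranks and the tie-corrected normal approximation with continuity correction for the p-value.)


Step 1: Combine and sort all 11 observations; assign midranks.
sorted (value, group): (9,X), (12,X), (16,X), (22,X), (22,Y), (23,X), (26,Y), (30,Y), (31,Y), (34,Y), (42,Y)
ranks: 9->1, 12->2, 16->3, 22->4.5, 22->4.5, 23->6, 26->7, 30->8, 31->9, 34->10, 42->11
Step 2: Rank sum for X: R1 = 1 + 2 + 3 + 4.5 + 6 = 16.5.
Step 3: U_X = R1 - n1(n1+1)/2 = 16.5 - 5*6/2 = 16.5 - 15 = 1.5.
       U_Y = n1*n2 - U_X = 30 - 1.5 = 28.5.
Step 4: Ties are present, so use the tie-corrected normal approximation (with continuity correction) for the p-value.
Step 5: p-value = 0.017365; compare to alpha = 0.05. reject H0.

U_X = 1.5, p = 0.017365, reject H0 at alpha = 0.05.


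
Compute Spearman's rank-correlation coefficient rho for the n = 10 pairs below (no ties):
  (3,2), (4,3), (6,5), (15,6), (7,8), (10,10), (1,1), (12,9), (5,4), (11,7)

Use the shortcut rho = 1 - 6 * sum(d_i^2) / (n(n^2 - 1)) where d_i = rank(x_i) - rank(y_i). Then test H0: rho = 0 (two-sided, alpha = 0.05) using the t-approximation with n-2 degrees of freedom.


Step 1: Rank x and y separately (midranks; no ties here).
rank(x): 3->2, 4->3, 6->5, 15->10, 7->6, 10->7, 1->1, 12->9, 5->4, 11->8
rank(y): 2->2, 3->3, 5->5, 6->6, 8->8, 10->10, 1->1, 9->9, 4->4, 7->7
Step 2: d_i = R_x(i) - R_y(i); compute d_i^2.
  (2-2)^2=0, (3-3)^2=0, (5-5)^2=0, (10-6)^2=16, (6-8)^2=4, (7-10)^2=9, (1-1)^2=0, (9-9)^2=0, (4-4)^2=0, (8-7)^2=1
sum(d^2) = 30.
Step 3: rho = 1 - 6*30 / (10*(10^2 - 1)) = 1 - 180/990 = 0.818182.
Step 4: Under H0, t = rho * sqrt((n-2)/(1-rho^2)) = 4.0249 ~ t(8).
Step 5: Two-sided p-value from the t-distribution with 8 df = 0.003815.
Step 6: alpha = 0.05. reject H0.

rho = 0.8182, p = 0.003815, reject H0 at alpha = 0.05.


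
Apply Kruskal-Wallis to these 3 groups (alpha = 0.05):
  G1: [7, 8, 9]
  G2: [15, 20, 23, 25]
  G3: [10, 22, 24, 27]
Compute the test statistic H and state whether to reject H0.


Step 1: Combine all N = 11 observations and assign midranks.
sorted (value, group, rank): (7,G1,1), (8,G1,2), (9,G1,3), (10,G3,4), (15,G2,5), (20,G2,6), (22,G3,7), (23,G2,8), (24,G3,9), (25,G2,10), (27,G3,11)
Step 2: Sum ranks within each group.
R_1 = 6 (n_1 = 3)
R_2 = 29 (n_2 = 4)
R_3 = 31 (n_3 = 4)
Step 3: H = 12/(N(N+1)) * sum(R_i^2/n_i) - 3(N+1)
     = 12/(11*12) * (6^2/3 + 29^2/4 + 31^2/4) - 3*12
     = 0.090909 * 462.5 - 36
     = 6.045455.
Step 4: No ties, so H is used without correction.
Step 5: Under H0, H ~ chi^2(2); p-value = 0.048668.
Step 6: alpha = 0.05. reject H0.

H = 6.0455, df = 2, p = 0.048668, reject H0.


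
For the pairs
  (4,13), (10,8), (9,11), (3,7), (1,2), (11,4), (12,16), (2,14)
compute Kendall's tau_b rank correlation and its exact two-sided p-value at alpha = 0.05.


Step 1: Enumerate the 28 unordered pairs (i,j) with i<j and classify each by sign(x_j-x_i) * sign(y_j-y_i).
  (1,2):dx=+6,dy=-5->D; (1,3):dx=+5,dy=-2->D; (1,4):dx=-1,dy=-6->C; (1,5):dx=-3,dy=-11->C
  (1,6):dx=+7,dy=-9->D; (1,7):dx=+8,dy=+3->C; (1,8):dx=-2,dy=+1->D; (2,3):dx=-1,dy=+3->D
  (2,4):dx=-7,dy=-1->C; (2,5):dx=-9,dy=-6->C; (2,6):dx=+1,dy=-4->D; (2,7):dx=+2,dy=+8->C
  (2,8):dx=-8,dy=+6->D; (3,4):dx=-6,dy=-4->C; (3,5):dx=-8,dy=-9->C; (3,6):dx=+2,dy=-7->D
  (3,7):dx=+3,dy=+5->C; (3,8):dx=-7,dy=+3->D; (4,5):dx=-2,dy=-5->C; (4,6):dx=+8,dy=-3->D
  (4,7):dx=+9,dy=+9->C; (4,8):dx=-1,dy=+7->D; (5,6):dx=+10,dy=+2->C; (5,7):dx=+11,dy=+14->C
  (5,8):dx=+1,dy=+12->C; (6,7):dx=+1,dy=+12->C; (6,8):dx=-9,dy=+10->D; (7,8):dx=-10,dy=-2->C
Step 2: C = 16, D = 12, total pairs = 28.
Step 3: tau = (C - D)/(n(n-1)/2) = (16 - 12)/28 = 0.142857.
Step 4: Exact two-sided p-value (enumerate n! = 40320 permutations of y under H0): p = 0.719544.
Step 5: alpha = 0.05. fail to reject H0.

tau_b = 0.1429 (C=16, D=12), p = 0.719544, fail to reject H0.


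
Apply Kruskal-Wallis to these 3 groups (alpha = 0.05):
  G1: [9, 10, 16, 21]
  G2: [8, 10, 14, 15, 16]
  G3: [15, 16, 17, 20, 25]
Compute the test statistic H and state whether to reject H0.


Step 1: Combine all N = 14 observations and assign midranks.
sorted (value, group, rank): (8,G2,1), (9,G1,2), (10,G1,3.5), (10,G2,3.5), (14,G2,5), (15,G2,6.5), (15,G3,6.5), (16,G1,9), (16,G2,9), (16,G3,9), (17,G3,11), (20,G3,12), (21,G1,13), (25,G3,14)
Step 2: Sum ranks within each group.
R_1 = 27.5 (n_1 = 4)
R_2 = 25 (n_2 = 5)
R_3 = 52.5 (n_3 = 5)
Step 3: H = 12/(N(N+1)) * sum(R_i^2/n_i) - 3(N+1)
     = 12/(14*15) * (27.5^2/4 + 25^2/5 + 52.5^2/5) - 3*15
     = 0.057143 * 865.312 - 45
     = 4.446429.
Step 4: Ties present; correction factor C = 1 - 36/(14^3 - 14) = 0.986813. Corrected H = 4.446429 / 0.986813 = 4.505846.
Step 5: Under H0, H ~ chi^2(2); p-value = 0.105092.
Step 6: alpha = 0.05. fail to reject H0.

H = 4.5058, df = 2, p = 0.105092, fail to reject H0.


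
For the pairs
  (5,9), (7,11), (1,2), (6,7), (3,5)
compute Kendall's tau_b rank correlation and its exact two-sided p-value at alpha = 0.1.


Step 1: Enumerate the 10 unordered pairs (i,j) with i<j and classify each by sign(x_j-x_i) * sign(y_j-y_i).
  (1,2):dx=+2,dy=+2->C; (1,3):dx=-4,dy=-7->C; (1,4):dx=+1,dy=-2->D; (1,5):dx=-2,dy=-4->C
  (2,3):dx=-6,dy=-9->C; (2,4):dx=-1,dy=-4->C; (2,5):dx=-4,dy=-6->C; (3,4):dx=+5,dy=+5->C
  (3,5):dx=+2,dy=+3->C; (4,5):dx=-3,dy=-2->C
Step 2: C = 9, D = 1, total pairs = 10.
Step 3: tau = (C - D)/(n(n-1)/2) = (9 - 1)/10 = 0.800000.
Step 4: Exact two-sided p-value (enumerate n! = 120 permutations of y under H0): p = 0.083333.
Step 5: alpha = 0.1. reject H0.

tau_b = 0.8000 (C=9, D=1), p = 0.083333, reject H0.


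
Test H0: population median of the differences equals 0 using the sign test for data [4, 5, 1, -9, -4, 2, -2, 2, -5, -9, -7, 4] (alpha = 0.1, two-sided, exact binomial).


Step 1: Discard zero differences. Original n = 12; n_eff = number of nonzero differences = 12.
Nonzero differences (with sign): +4, +5, +1, -9, -4, +2, -2, +2, -5, -9, -7, +4
Step 2: Count signs: positive = 6, negative = 6.
Step 3: Under H0: P(positive) = 0.5, so the number of positives S ~ Bin(12, 0.5).
Step 4: Two-sided exact p-value = sum of Bin(12,0.5) probabilities at or below the observed probability = 1.000000.
Step 5: alpha = 0.1. fail to reject H0.

n_eff = 12, pos = 6, neg = 6, p = 1.000000, fail to reject H0.


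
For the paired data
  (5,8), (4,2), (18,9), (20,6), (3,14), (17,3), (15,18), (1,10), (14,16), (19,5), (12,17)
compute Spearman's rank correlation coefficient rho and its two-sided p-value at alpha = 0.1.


Step 1: Rank x and y separately (midranks; no ties here).
rank(x): 5->4, 4->3, 18->9, 20->11, 3->2, 17->8, 15->7, 1->1, 14->6, 19->10, 12->5
rank(y): 8->5, 2->1, 9->6, 6->4, 14->8, 3->2, 18->11, 10->7, 16->9, 5->3, 17->10
Step 2: d_i = R_x(i) - R_y(i); compute d_i^2.
  (4-5)^2=1, (3-1)^2=4, (9-6)^2=9, (11-4)^2=49, (2-8)^2=36, (8-2)^2=36, (7-11)^2=16, (1-7)^2=36, (6-9)^2=9, (10-3)^2=49, (5-10)^2=25
sum(d^2) = 270.
Step 3: rho = 1 - 6*270 / (11*(11^2 - 1)) = 1 - 1620/1320 = -0.227273.
Step 4: Under H0, t = rho * sqrt((n-2)/(1-rho^2)) = -0.7001 ~ t(9).
Step 5: Two-sided p-value from the t-distribution with 9 df = 0.501536.
Step 6: alpha = 0.1. fail to reject H0.

rho = -0.2273, p = 0.501536, fail to reject H0 at alpha = 0.1.


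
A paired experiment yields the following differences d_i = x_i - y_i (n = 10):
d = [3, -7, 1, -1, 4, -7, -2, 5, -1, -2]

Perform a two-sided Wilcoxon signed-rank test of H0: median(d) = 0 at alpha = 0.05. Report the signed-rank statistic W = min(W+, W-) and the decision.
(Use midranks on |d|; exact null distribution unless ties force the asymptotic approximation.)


Step 1: Drop any zero differences (none here) and take |d_i|.
|d| = [3, 7, 1, 1, 4, 7, 2, 5, 1, 2]
Step 2: Midrank |d_i| (ties get averaged ranks).
ranks: |3|->6, |7|->9.5, |1|->2, |1|->2, |4|->7, |7|->9.5, |2|->4.5, |5|->8, |1|->2, |2|->4.5
Step 3: Attach original signs; sum ranks with positive sign and with negative sign.
W+ = 6 + 2 + 7 + 8 = 23
W- = 9.5 + 2 + 9.5 + 4.5 + 2 + 4.5 = 32
(Check: W+ + W- = 55 should equal n(n+1)/2 = 55.)
Step 4: Test statistic W = min(W+, W-) = 23.
Step 5: Ties in |d|, so use the tie-corrected normal approximation.
        E[W] = n(n+1)/4 = 10*11/4 = 27.5.
        Tie groups: |d|=1 (t=3), |d|=2 (t=2), |d|=7 (t=2); sum(t^3 - t) = 36.
        Var[W] = n(n+1)(2n+1)/24 - sum(t^3-t)/48 = 2310/24 - 36/48 = 95.5.
        z = (W - E[W]) / sqrt(Var[W]) = (23 - 27.5) / 9.7724 = -0.4605.
        Two-sided p = 2*Phi(z) = 0.645172.
Step 6: alpha = 0.05. fail to reject H0.

W+ = 23, W- = 32, W = min = 23, p = 0.645172, fail to reject H0.


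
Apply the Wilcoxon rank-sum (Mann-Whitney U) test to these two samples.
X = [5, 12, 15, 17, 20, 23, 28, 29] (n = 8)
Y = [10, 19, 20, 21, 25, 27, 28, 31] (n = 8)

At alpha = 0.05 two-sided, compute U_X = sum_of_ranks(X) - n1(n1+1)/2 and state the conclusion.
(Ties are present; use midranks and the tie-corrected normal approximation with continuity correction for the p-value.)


Step 1: Combine and sort all 16 observations; assign midranks.
sorted (value, group): (5,X), (10,Y), (12,X), (15,X), (17,X), (19,Y), (20,X), (20,Y), (21,Y), (23,X), (25,Y), (27,Y), (28,X), (28,Y), (29,X), (31,Y)
ranks: 5->1, 10->2, 12->3, 15->4, 17->5, 19->6, 20->7.5, 20->7.5, 21->9, 23->10, 25->11, 27->12, 28->13.5, 28->13.5, 29->15, 31->16
Step 2: Rank sum for X: R1 = 1 + 3 + 4 + 5 + 7.5 + 10 + 13.5 + 15 = 59.
Step 3: U_X = R1 - n1(n1+1)/2 = 59 - 8*9/2 = 59 - 36 = 23.
       U_Y = n1*n2 - U_X = 64 - 23 = 41.
Step 4: Ties are present, so use the tie-corrected normal approximation (with continuity correction) for the p-value.
Step 5: p-value = 0.371325; compare to alpha = 0.05. fail to reject H0.

U_X = 23, p = 0.371325, fail to reject H0 at alpha = 0.05.


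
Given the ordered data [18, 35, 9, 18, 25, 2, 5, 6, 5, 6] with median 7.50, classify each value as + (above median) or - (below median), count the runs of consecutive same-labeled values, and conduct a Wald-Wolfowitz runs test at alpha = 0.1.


Step 1: Compute median = 7.50; label A = above, B = below.
Labels in order: AAAAABBBBB  (n_A = 5, n_B = 5)
Step 2: Count runs R = 2.
Step 3: Under H0 (random ordering), E[R] = 2*n_A*n_B/(n_A+n_B) + 1 = 2*5*5/10 + 1 = 6.0000.
        Var[R] = 2*n_A*n_B*(2*n_A*n_B - n_A - n_B) / ((n_A+n_B)^2 * (n_A+n_B-1)) = 2000/900 = 2.2222.
        SD[R] = 1.4907.
Step 4: Continuity-corrected z = (R + 0.5 - E[R]) / SD[R] = (2 + 0.5 - 6.0000) / 1.4907 = -2.3479.
Step 5: Two-sided p-value via normal approximation = 2*(1 - Phi(|z|)) = 0.018881.
Step 6: alpha = 0.1. reject H0.

R = 2, z = -2.3479, p = 0.018881, reject H0.


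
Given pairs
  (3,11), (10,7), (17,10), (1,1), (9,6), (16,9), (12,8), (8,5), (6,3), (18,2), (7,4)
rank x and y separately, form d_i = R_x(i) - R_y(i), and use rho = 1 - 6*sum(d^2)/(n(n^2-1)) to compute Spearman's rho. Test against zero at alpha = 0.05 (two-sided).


Step 1: Rank x and y separately (midranks; no ties here).
rank(x): 3->2, 10->7, 17->10, 1->1, 9->6, 16->9, 12->8, 8->5, 6->3, 18->11, 7->4
rank(y): 11->11, 7->7, 10->10, 1->1, 6->6, 9->9, 8->8, 5->5, 3->3, 2->2, 4->4
Step 2: d_i = R_x(i) - R_y(i); compute d_i^2.
  (2-11)^2=81, (7-7)^2=0, (10-10)^2=0, (1-1)^2=0, (6-6)^2=0, (9-9)^2=0, (8-8)^2=0, (5-5)^2=0, (3-3)^2=0, (11-2)^2=81, (4-4)^2=0
sum(d^2) = 162.
Step 3: rho = 1 - 6*162 / (11*(11^2 - 1)) = 1 - 972/1320 = 0.263636.
Step 4: Under H0, t = rho * sqrt((n-2)/(1-rho^2)) = 0.8199 ~ t(9).
Step 5: Two-sided p-value from the t-distribution with 9 df = 0.433441.
Step 6: alpha = 0.05. fail to reject H0.

rho = 0.2636, p = 0.433441, fail to reject H0 at alpha = 0.05.


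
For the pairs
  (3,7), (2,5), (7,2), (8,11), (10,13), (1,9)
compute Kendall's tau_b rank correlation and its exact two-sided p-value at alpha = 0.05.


Step 1: Enumerate the 15 unordered pairs (i,j) with i<j and classify each by sign(x_j-x_i) * sign(y_j-y_i).
  (1,2):dx=-1,dy=-2->C; (1,3):dx=+4,dy=-5->D; (1,4):dx=+5,dy=+4->C; (1,5):dx=+7,dy=+6->C
  (1,6):dx=-2,dy=+2->D; (2,3):dx=+5,dy=-3->D; (2,4):dx=+6,dy=+6->C; (2,5):dx=+8,dy=+8->C
  (2,6):dx=-1,dy=+4->D; (3,4):dx=+1,dy=+9->C; (3,5):dx=+3,dy=+11->C; (3,6):dx=-6,dy=+7->D
  (4,5):dx=+2,dy=+2->C; (4,6):dx=-7,dy=-2->C; (5,6):dx=-9,dy=-4->C
Step 2: C = 10, D = 5, total pairs = 15.
Step 3: tau = (C - D)/(n(n-1)/2) = (10 - 5)/15 = 0.333333.
Step 4: Exact two-sided p-value (enumerate n! = 720 permutations of y under H0): p = 0.469444.
Step 5: alpha = 0.05. fail to reject H0.

tau_b = 0.3333 (C=10, D=5), p = 0.469444, fail to reject H0.


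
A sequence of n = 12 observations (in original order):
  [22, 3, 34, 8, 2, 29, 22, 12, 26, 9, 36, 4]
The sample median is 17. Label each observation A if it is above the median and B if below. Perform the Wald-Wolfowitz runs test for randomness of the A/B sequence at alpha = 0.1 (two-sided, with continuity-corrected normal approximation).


Step 1: Compute median = 17; label A = above, B = below.
Labels in order: ABABBAABABAB  (n_A = 6, n_B = 6)
Step 2: Count runs R = 10.
Step 3: Under H0 (random ordering), E[R] = 2*n_A*n_B/(n_A+n_B) + 1 = 2*6*6/12 + 1 = 7.0000.
        Var[R] = 2*n_A*n_B*(2*n_A*n_B - n_A - n_B) / ((n_A+n_B)^2 * (n_A+n_B-1)) = 4320/1584 = 2.7273.
        SD[R] = 1.6514.
Step 4: Continuity-corrected z = (R - 0.5 - E[R]) / SD[R] = (10 - 0.5 - 7.0000) / 1.6514 = 1.5138.
Step 5: Two-sided p-value via normal approximation = 2*(1 - Phi(|z|)) = 0.130070.
Step 6: alpha = 0.1. fail to reject H0.

R = 10, z = 1.5138, p = 0.130070, fail to reject H0.


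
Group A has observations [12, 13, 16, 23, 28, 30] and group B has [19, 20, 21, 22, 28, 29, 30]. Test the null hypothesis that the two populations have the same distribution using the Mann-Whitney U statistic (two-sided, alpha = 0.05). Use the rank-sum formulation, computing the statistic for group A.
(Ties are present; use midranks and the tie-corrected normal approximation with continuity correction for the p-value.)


Step 1: Combine and sort all 13 observations; assign midranks.
sorted (value, group): (12,X), (13,X), (16,X), (19,Y), (20,Y), (21,Y), (22,Y), (23,X), (28,X), (28,Y), (29,Y), (30,X), (30,Y)
ranks: 12->1, 13->2, 16->3, 19->4, 20->5, 21->6, 22->7, 23->8, 28->9.5, 28->9.5, 29->11, 30->12.5, 30->12.5
Step 2: Rank sum for X: R1 = 1 + 2 + 3 + 8 + 9.5 + 12.5 = 36.
Step 3: U_X = R1 - n1(n1+1)/2 = 36 - 6*7/2 = 36 - 21 = 15.
       U_Y = n1*n2 - U_X = 42 - 15 = 27.
Step 4: Ties are present, so use the tie-corrected normal approximation (with continuity correction) for the p-value.
Step 5: p-value = 0.430766; compare to alpha = 0.05. fail to reject H0.

U_X = 15, p = 0.430766, fail to reject H0 at alpha = 0.05.


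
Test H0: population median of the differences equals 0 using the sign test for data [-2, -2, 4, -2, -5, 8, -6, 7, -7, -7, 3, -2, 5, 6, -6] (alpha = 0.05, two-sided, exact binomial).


Step 1: Discard zero differences. Original n = 15; n_eff = number of nonzero differences = 15.
Nonzero differences (with sign): -2, -2, +4, -2, -5, +8, -6, +7, -7, -7, +3, -2, +5, +6, -6
Step 2: Count signs: positive = 6, negative = 9.
Step 3: Under H0: P(positive) = 0.5, so the number of positives S ~ Bin(15, 0.5).
Step 4: Two-sided exact p-value = sum of Bin(15,0.5) probabilities at or below the observed probability = 0.607239.
Step 5: alpha = 0.05. fail to reject H0.

n_eff = 15, pos = 6, neg = 9, p = 0.607239, fail to reject H0.
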